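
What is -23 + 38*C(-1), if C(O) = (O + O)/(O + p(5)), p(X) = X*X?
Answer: -157/6 ≈ -26.167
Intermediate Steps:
p(X) = X²
C(O) = 2*O/(25 + O) (C(O) = (O + O)/(O + 5²) = (2*O)/(O + 25) = (2*O)/(25 + O) = 2*O/(25 + O))
-23 + 38*C(-1) = -23 + 38*(2*(-1)/(25 - 1)) = -23 + 38*(2*(-1)/24) = -23 + 38*(2*(-1)*(1/24)) = -23 + 38*(-1/12) = -23 - 19/6 = -157/6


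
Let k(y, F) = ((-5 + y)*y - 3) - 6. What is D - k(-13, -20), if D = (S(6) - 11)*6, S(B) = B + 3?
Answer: -237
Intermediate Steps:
S(B) = 3 + B
k(y, F) = -9 + y*(-5 + y) (k(y, F) = (y*(-5 + y) - 3) - 6 = (-3 + y*(-5 + y)) - 6 = -9 + y*(-5 + y))
D = -12 (D = ((3 + 6) - 11)*6 = (9 - 11)*6 = -2*6 = -12)
D - k(-13, -20) = -12 - (-9 + (-13)**2 - 5*(-13)) = -12 - (-9 + 169 + 65) = -12 - 1*225 = -12 - 225 = -237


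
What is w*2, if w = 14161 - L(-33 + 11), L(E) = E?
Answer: 28366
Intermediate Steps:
w = 14183 (w = 14161 - (-33 + 11) = 14161 - 1*(-22) = 14161 + 22 = 14183)
w*2 = 14183*2 = 28366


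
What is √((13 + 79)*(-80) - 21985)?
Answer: I*√29345 ≈ 171.3*I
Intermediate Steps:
√((13 + 79)*(-80) - 21985) = √(92*(-80) - 21985) = √(-7360 - 21985) = √(-29345) = I*√29345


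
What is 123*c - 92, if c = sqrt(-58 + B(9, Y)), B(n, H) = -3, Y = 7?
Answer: -92 + 123*I*sqrt(61) ≈ -92.0 + 960.66*I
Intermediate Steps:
c = I*sqrt(61) (c = sqrt(-58 - 3) = sqrt(-61) = I*sqrt(61) ≈ 7.8102*I)
123*c - 92 = 123*(I*sqrt(61)) - 92 = 123*I*sqrt(61) - 92 = -92 + 123*I*sqrt(61)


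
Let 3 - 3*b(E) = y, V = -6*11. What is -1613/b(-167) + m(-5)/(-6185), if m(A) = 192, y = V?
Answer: -9980821/142255 ≈ -70.161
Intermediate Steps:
V = -66
y = -66
b(E) = 23 (b(E) = 1 - ⅓*(-66) = 1 + 22 = 23)
-1613/b(-167) + m(-5)/(-6185) = -1613/23 + 192/(-6185) = -1613*1/23 + 192*(-1/6185) = -1613/23 - 192/6185 = -9980821/142255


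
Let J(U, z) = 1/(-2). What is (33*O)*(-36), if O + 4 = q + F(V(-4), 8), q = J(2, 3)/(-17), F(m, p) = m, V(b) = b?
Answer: 160974/17 ≈ 9469.1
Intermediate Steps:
J(U, z) = -½
q = 1/34 (q = -½/(-17) = -½*(-1/17) = 1/34 ≈ 0.029412)
O = -271/34 (O = -4 + (1/34 - 4) = -4 - 135/34 = -271/34 ≈ -7.9706)
(33*O)*(-36) = (33*(-271/34))*(-36) = -8943/34*(-36) = 160974/17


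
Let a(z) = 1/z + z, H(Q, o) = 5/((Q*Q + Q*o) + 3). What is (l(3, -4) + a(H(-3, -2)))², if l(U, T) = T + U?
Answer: 67081/8100 ≈ 8.2816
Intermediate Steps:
H(Q, o) = 5/(3 + Q² + Q*o) (H(Q, o) = 5/((Q² + Q*o) + 3) = 5/(3 + Q² + Q*o))
a(z) = z + 1/z
(l(3, -4) + a(H(-3, -2)))² = ((-4 + 3) + (5/(3 + (-3)² - 3*(-2)) + 1/(5/(3 + (-3)² - 3*(-2)))))² = (-1 + (5/(3 + 9 + 6) + 1/(5/(3 + 9 + 6))))² = (-1 + (5/18 + 1/(5/18)))² = (-1 + (5/18 + 18/5))² = (-1 + 349/90)² = (259/90)² = 67081/8100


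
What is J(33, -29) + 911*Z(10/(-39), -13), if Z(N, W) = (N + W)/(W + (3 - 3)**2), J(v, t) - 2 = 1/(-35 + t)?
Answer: 30207557/32448 ≈ 930.95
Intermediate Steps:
J(v, t) = 2 + 1/(-35 + t)
Z(N, W) = (N + W)/W (Z(N, W) = (N + W)/(W + 0**2) = (N + W)/(W + 0) = (N + W)/W)
J(33, -29) + 911*Z(10/(-39), -13) = (-69 + 2*(-29))/(-35 - 29) + 911*((10/(-39) - 13)/(-13)) = (-69 - 58)/(-64) + 911*(-(10*(-1/39) - 13)/13) = -1/64*(-127) + 911*(-(-10/39 - 13)/13) = 127/64 + 911*(-1/13*(-517/39)) = 127/64 + 911*(517/507) = 127/64 + 470987/507 = 30207557/32448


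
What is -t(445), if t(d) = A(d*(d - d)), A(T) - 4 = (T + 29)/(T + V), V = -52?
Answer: -179/52 ≈ -3.4423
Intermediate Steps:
A(T) = 4 + (29 + T)/(-52 + T) (A(T) = 4 + (T + 29)/(T - 52) = 4 + (29 + T)/(-52 + T))
t(d) = 179/52 (t(d) = (-179 + 5*(d*(d - d)))/(-52 + d*(d - d)) = (-179 + 5*(d*0))/(-52 + d*0) = (-179 + 5*0)/(-52 + 0) = (-179 + 0)/(-52) = -1/52*(-179) = 179/52)
-t(445) = -1*179/52 = -179/52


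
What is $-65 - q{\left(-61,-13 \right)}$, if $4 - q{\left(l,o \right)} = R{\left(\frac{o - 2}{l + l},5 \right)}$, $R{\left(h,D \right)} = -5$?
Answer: $-74$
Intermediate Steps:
$q{\left(l,o \right)} = 9$ ($q{\left(l,o \right)} = 4 - -5 = 4 + 5 = 9$)
$-65 - q{\left(-61,-13 \right)} = -65 - 9 = -74$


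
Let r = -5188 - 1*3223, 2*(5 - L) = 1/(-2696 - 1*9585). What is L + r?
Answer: -206468171/24562 ≈ -8406.0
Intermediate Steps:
L = 122811/24562 (L = 5 - 1/(2*(-2696 - 1*9585)) = 5 - 1/(2*(-2696 - 9585)) = 5 - ½/(-12281) = 5 - ½*(-1/12281) = 5 + 1/24562 = 122811/24562 ≈ 5.0000)
r = -8411 (r = -5188 - 3223 = -8411)
L + r = 122811/24562 - 8411 = -206468171/24562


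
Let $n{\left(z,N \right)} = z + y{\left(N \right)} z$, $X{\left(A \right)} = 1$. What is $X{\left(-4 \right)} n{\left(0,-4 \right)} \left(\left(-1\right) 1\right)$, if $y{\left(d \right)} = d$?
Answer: $0$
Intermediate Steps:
$n{\left(z,N \right)} = z + N z$
$X{\left(-4 \right)} n{\left(0,-4 \right)} \left(\left(-1\right) 1\right) = 1 \cdot 0 \left(1 - 4\right) \left(\left(-1\right) 1\right) = 1 \cdot 0 \left(-3\right) \left(-1\right) = 1 \cdot 0 \left(-1\right) = 0 \left(-1\right) = 0$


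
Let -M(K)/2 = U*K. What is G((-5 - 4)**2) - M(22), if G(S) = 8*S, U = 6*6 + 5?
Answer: 2452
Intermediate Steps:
U = 41 (U = 36 + 5 = 41)
M(K) = -82*K
G((-5 - 4)**2) - M(22) = 8*(-5 - 4)**2 - (-82)*22 = 8*(-9)**2 - 1*(-1804) = 8*81 + 1804 = 648 + 1804 = 2452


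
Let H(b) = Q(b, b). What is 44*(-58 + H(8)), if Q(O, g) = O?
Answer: -2200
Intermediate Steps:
H(b) = b
44*(-58 + H(8)) = 44*(-58 + 8) = 44*(-50) = -2200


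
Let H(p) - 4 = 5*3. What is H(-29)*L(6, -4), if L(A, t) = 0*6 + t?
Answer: -76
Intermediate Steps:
L(A, t) = t (L(A, t) = 0 + t = t)
H(p) = 19 (H(p) = 4 + 5*3 = 4 + 15 = 19)
H(-29)*L(6, -4) = 19*(-4) = -76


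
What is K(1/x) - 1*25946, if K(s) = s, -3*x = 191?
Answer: -4955689/191 ≈ -25946.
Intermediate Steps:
x = -191/3 (x = -⅓*191 = -191/3 ≈ -63.667)
K(1/x) - 1*25946 = 1/(-191/3) - 1*25946 = -3/191 - 25946 = -4955689/191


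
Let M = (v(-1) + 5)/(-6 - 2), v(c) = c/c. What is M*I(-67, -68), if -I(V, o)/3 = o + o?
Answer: -306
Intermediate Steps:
v(c) = 1
I(V, o) = -6*o (I(V, o) = -3*(o + o) = -6*o)
M = -¾ (M = (1 + 5)/(-6 - 2) = 6/(-8) = 6*(-⅛) = -¾ ≈ -0.75000)
M*I(-67, -68) = -(-9)*(-68)/2 = -¾*408 = -306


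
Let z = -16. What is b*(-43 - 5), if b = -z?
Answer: -768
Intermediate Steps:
b = 16 (b = -1*(-16) = 16)
b*(-43 - 5) = 16*(-43 - 5) = 16*(-48) = -768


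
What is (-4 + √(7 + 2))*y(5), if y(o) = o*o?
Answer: -25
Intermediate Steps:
y(o) = o²
(-4 + √(7 + 2))*y(5) = (-4 + √(7 + 2))*5² = (-4 + √9)*25 = (-4 + 3)*25 = -1*25 = -25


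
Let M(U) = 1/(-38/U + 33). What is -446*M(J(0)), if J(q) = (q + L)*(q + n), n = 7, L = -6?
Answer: -4683/356 ≈ -13.154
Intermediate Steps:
J(q) = (-6 + q)*(7 + q) (J(q) = (q - 6)*(q + 7) = (-6 + q)*(7 + q))
M(U) = 1/(33 - 38/U)
-446*M(J(0)) = -446*(-42 + 0 + 0**2)/(-38 + 33*(-42 + 0 + 0**2)) = -446*(-42 + 0 + 0)/(-38 + 33*(-42 + 0 + 0)) = -(-18732)/(-38 + 33*(-42)) = -(-18732)/(-38 - 1386) = -(-18732)/(-1424) = -(-18732)*(-1)/1424 = -446*21/712 = -4683/356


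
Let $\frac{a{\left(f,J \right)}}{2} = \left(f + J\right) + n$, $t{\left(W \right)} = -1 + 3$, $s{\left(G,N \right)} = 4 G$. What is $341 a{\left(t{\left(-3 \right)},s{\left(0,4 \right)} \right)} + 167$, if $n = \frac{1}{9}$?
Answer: $\frac{14461}{9} \approx 1606.8$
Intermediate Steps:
$t{\left(W \right)} = 2$
$n = \frac{1}{9} \approx 0.11111$
$a{\left(f,J \right)} = \frac{2}{9} + 2 J + 2 f$ ($a{\left(f,J \right)} = 2 \left(\left(f + J\right) + \frac{1}{9}\right) = 2 \left(\left(J + f\right) + \frac{1}{9}\right) = 2 \left(\frac{1}{9} + J + f\right) = \frac{2}{9} + 2 J + 2 f$)
$341 a{\left(t{\left(-3 \right)},s{\left(0,4 \right)} \right)} + 167 = 341 \left(\frac{2}{9} + 2 \cdot 4 \cdot 0 + 2 \cdot 2\right) + 167 = 341 \left(\frac{2}{9} + 2 \cdot 0 + 4\right) + 167 = 341 \left(\frac{2}{9} + 0 + 4\right) + 167 = 341 \cdot \frac{38}{9} + 167 = \frac{12958}{9} + 167 = \frac{14461}{9}$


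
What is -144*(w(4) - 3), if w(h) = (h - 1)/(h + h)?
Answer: 378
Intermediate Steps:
w(h) = (-1 + h)/(2*h) (w(h) = (-1 + h)/((2*h)) = (-1 + h)*(1/(2*h)) = (-1 + h)/(2*h))
-144*(w(4) - 3) = -144*((½)*(-1 + 4)/4 - 3) = -144*((½)*(¼)*3 - 3) = -144*(3/8 - 3) = -144*(-21/8) = 378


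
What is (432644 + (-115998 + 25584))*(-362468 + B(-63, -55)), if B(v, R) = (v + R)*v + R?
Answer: -121522108470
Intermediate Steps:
B(v, R) = R + v*(R + v) (B(v, R) = (R + v)*v + R = v*(R + v) + R = R + v*(R + v))
(432644 + (-115998 + 25584))*(-362468 + B(-63, -55)) = (432644 + (-115998 + 25584))*(-362468 + (-55 + (-63)² - 55*(-63))) = (432644 - 90414)*(-362468 + (-55 + 3969 + 3465)) = 342230*(-362468 + 7379) = 342230*(-355089) = -121522108470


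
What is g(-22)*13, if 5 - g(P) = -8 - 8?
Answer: 273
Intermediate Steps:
g(P) = 21 (g(P) = 5 - (-8 - 8) = 5 - 1*(-16) = 5 + 16 = 21)
g(-22)*13 = 21*13 = 273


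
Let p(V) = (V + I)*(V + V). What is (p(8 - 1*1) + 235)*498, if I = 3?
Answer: 186750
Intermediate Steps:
p(V) = 2*V*(3 + V) (p(V) = (V + 3)*(V + V) = (3 + V)*(2*V) = 2*V*(3 + V))
(p(8 - 1*1) + 235)*498 = (2*(8 - 1*1)*(3 + (8 - 1*1)) + 235)*498 = (2*(8 - 1)*(3 + (8 - 1)) + 235)*498 = (2*7*(3 + 7) + 235)*498 = (2*7*10 + 235)*498 = (140 + 235)*498 = 375*498 = 186750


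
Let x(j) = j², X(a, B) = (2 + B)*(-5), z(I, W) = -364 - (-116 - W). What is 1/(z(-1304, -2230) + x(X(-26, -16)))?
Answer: 1/2422 ≈ 0.00041288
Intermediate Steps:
z(I, W) = -248 + W (z(I, W) = -364 + (116 + W) = -248 + W)
X(a, B) = -10 - 5*B
1/(z(-1304, -2230) + x(X(-26, -16))) = 1/((-248 - 2230) + (-10 - 5*(-16))²) = 1/(-2478 + (-10 + 80)²) = 1/(-2478 + 70²) = 1/(-2478 + 4900) = 1/2422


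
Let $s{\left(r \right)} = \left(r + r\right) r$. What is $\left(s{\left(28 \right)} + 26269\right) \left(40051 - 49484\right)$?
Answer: $-262586421$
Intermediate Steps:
$s{\left(r \right)} = 2 r^{2}$ ($s{\left(r \right)} = 2 r r = 2 r^{2}$)
$\left(s{\left(28 \right)} + 26269\right) \left(40051 - 49484\right) = \left(2 \cdot 28^{2} + 26269\right) \left(40051 - 49484\right) = \left(2 \cdot 784 + 26269\right) \left(-9433\right) = \left(1568 + 26269\right) \left(-9433\right) = 27837 \left(-9433\right) = -262586421$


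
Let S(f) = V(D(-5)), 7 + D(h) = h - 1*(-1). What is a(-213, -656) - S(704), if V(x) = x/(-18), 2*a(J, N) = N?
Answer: -5915/18 ≈ -328.61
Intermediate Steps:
a(J, N) = N/2
D(h) = -6 + h (D(h) = -7 + (h - 1*(-1)) = -7 + (h + 1) = -7 + (1 + h) = -6 + h)
V(x) = -x/18 (V(x) = x*(-1/18) = -x/18)
S(f) = 11/18 (S(f) = -(-6 - 5)/18 = -1/18*(-11) = 11/18)
a(-213, -656) - S(704) = (1/2)*(-656) - 1*11/18 = -328 - 11/18 = -5915/18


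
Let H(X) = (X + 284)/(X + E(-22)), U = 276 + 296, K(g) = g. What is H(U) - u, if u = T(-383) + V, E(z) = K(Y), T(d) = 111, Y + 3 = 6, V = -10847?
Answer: 6174056/575 ≈ 10737.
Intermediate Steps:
Y = 3 (Y = -3 + 6 = 3)
E(z) = 3
U = 572
u = -10736 (u = 111 - 10847 = -10736)
H(X) = (284 + X)/(3 + X) (H(X) = (X + 284)/(X + 3) = (284 + X)/(3 + X))
H(U) - u = (284 + 572)/(3 + 572) - 1*(-10736) = 856/575 + 10736 = 6174056/575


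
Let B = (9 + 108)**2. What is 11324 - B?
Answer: -2365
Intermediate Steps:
B = 13689 (B = 117**2 = 13689)
11324 - B = 11324 - 1*13689 = 11324 - 13689 = -2365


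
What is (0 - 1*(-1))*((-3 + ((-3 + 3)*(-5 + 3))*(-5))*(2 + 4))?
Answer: -18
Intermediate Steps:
(0 - 1*(-1))*((-3 + ((-3 + 3)*(-5 + 3))*(-5))*(2 + 4)) = (0 + 1)*((-3 + (0*(-2))*(-5))*6) = 1*((-3 + 0*(-5))*6) = 1*((-3 + 0)*6) = 1*(-3*6) = 1*(-18) = -18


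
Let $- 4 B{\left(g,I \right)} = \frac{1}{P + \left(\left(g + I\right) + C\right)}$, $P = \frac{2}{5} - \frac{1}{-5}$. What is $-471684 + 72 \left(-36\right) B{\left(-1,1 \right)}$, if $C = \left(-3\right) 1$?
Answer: $-471954$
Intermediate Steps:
$C = -3$
$P = \frac{3}{5}$ ($P = 2 \cdot \frac{1}{5} - - \frac{1}{5} = \frac{2}{5} + \frac{1}{5} = \frac{3}{5} \approx 0.6$)
$B{\left(g,I \right)} = - \frac{1}{4 \left(- \frac{12}{5} + I + g\right)}$ ($B{\left(g,I \right)} = - \frac{1}{4 \left(\frac{3}{5} - \left(3 - I - g\right)\right)} = - \frac{1}{4 \left(\frac{3}{5} + \left(-3 + I + g\right)\right)} = - \frac{1}{4 \left(- \frac{12}{5} + I + g\right)}$)
$-471684 + 72 \left(-36\right) B{\left(-1,1 \right)} = -471684 + 72 \left(-36\right) \left(- \frac{5}{-48 + 20 \cdot 1 + 20 \left(-1\right)}\right) = -471684 - 2592 \left(- \frac{5}{-48 + 20 - 20}\right) = -471684 - 2592 \left(- \frac{5}{-48}\right) = -471684 - 2592 \left(\left(-5\right) \left(- \frac{1}{48}\right)\right) = -471684 - 270 = -471954$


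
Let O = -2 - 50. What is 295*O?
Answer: -15340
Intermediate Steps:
O = -52
295*O = 295*(-52) = -15340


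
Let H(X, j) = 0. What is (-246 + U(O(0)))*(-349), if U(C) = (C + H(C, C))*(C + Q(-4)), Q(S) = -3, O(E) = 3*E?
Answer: 85854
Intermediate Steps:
U(C) = C*(-3 + C) (U(C) = (C + 0)*(C - 3) = C*(-3 + C))
(-246 + U(O(0)))*(-349) = (-246 + (3*0)*(-3 + 3*0))*(-349) = (-246 + 0*(-3 + 0))*(-349) = (-246 + 0*(-3))*(-349) = (-246 + 0)*(-349) = -246*(-349) = 85854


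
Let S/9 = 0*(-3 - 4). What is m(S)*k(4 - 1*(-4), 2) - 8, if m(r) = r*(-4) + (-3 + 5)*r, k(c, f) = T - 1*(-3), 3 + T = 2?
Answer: -8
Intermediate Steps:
S = 0 (S = 9*(0*(-3 - 4)) = 9*(0*(-7)) = 9*0 = 0)
T = -1 (T = -3 + 2 = -1)
k(c, f) = 2 (k(c, f) = -1 - 1*(-3) = -1 + 3 = 2)
m(r) = -2*r (m(r) = -4*r + 2*r = -2*r)
m(S)*k(4 - 1*(-4), 2) - 8 = -2*0*2 - 8 = 0*2 - 8 = 0 - 8 = -8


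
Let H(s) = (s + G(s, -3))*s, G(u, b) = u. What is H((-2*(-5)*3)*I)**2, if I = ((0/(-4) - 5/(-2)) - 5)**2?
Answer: 19775390625/4 ≈ 4.9438e+9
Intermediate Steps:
I = 25/4 (I = ((0*(-1/4) - 5*(-1/2)) - 5)**2 = ((0 + 5/2) - 5)**2 = (5/2 - 5)**2 = (-5/2)**2 = 25/4 ≈ 6.2500)
H(s) = 2*s**2 (H(s) = (s + s)*s = (2*s)*s = 2*s**2)
H((-2*(-5)*3)*I)**2 = (2*((-2*(-5)*3)*(25/4))**2)**2 = (2*((10*3)*(25/4))**2)**2 = (2*(30*(25/4))**2)**2 = (2*(375/2)**2)**2 = (2*(140625/4))**2 = (140625/2)**2 = 19775390625/4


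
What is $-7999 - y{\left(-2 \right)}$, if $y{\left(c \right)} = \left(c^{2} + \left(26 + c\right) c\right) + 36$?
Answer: $-7991$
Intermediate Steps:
$y{\left(c \right)} = 36 + c^{2} + c \left(26 + c\right)$ ($y{\left(c \right)} = \left(c^{2} + c \left(26 + c\right)\right) + 36 = 36 + c^{2} + c \left(26 + c\right)$)
$-7999 - y{\left(-2 \right)} = -7999 - \left(36 + 2 \left(-2\right)^{2} + 26 \left(-2\right)\right) = -7999 - \left(36 + 2 \cdot 4 - 52\right) = -7999 - \left(36 + 8 - 52\right) = -7999 - -8 = -7999 + 8 = -7991$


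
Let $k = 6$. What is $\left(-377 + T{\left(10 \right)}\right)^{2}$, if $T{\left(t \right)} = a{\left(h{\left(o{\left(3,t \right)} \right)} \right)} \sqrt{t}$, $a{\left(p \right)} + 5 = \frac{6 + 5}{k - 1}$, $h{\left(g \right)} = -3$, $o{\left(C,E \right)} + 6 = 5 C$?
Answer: $\frac{711037}{5} + \frac{10556 \sqrt{10}}{5} \approx 1.4888 \cdot 10^{5}$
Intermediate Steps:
$o{\left(C,E \right)} = -6 + 5 C$
$a{\left(p \right)} = - \frac{14}{5}$ ($a{\left(p \right)} = -5 + \frac{6 + 5}{6 - 1} = -5 + \frac{11}{5} = - \frac{14}{5}$)
$T{\left(t \right)} = - \frac{14 \sqrt{t}}{5}$
$\left(-377 + T{\left(10 \right)}\right)^{2} = \left(-377 - \frac{14 \sqrt{10}}{5}\right)^{2}$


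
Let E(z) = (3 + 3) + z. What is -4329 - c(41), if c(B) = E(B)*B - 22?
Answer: -6234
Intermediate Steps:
E(z) = 6 + z
c(B) = -22 + B*(6 + B) (c(B) = (6 + B)*B - 22 = B*(6 + B) - 22 = -22 + B*(6 + B))
-4329 - c(41) = -4329 - (-22 + 41*(6 + 41)) = -4329 - (-22 + 41*47) = -4329 - (-22 + 1927) = -4329 - 1*1905 = -4329 - 1905 = -6234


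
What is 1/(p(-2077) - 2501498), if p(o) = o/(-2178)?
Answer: -2178/5448260567 ≈ -3.9976e-7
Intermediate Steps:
p(o) = -o/2178 (p(o) = o*(-1/2178) = -o/2178)
1/(p(-2077) - 2501498) = 1/(-1/2178*(-2077) - 2501498) = 1/(2077/2178 - 2501498) = 1/(-5448260567/2178) = -2178/5448260567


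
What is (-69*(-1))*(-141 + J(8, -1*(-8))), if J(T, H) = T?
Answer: -9177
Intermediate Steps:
(-69*(-1))*(-141 + J(8, -1*(-8))) = (-69*(-1))*(-141 + 8) = 69*(-133) = -9177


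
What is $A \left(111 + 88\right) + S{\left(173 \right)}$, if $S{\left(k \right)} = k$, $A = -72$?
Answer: $-14155$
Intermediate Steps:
$A \left(111 + 88\right) + S{\left(173 \right)} = - 72 \left(111 + 88\right) + 173 = \left(-72\right) 199 + 173 = -14328 + 173 = -14155$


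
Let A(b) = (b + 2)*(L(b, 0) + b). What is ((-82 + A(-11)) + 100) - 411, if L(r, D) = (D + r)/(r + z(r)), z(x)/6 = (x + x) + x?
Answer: -5595/19 ≈ -294.47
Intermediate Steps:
z(x) = 18*x (z(x) = 6*((x + x) + x) = 6*(2*x + x) = 6*(3*x) = 18*x)
L(r, D) = (D + r)/(19*r) (L(r, D) = (D + r)/(r + 18*r) = (D + r)/((19*r)) = (D + r)*(1/(19*r)) = (D + r)/(19*r))
A(b) = (2 + b)*(1/19 + b) (A(b) = (b + 2)*((0 + b)/(19*b) + b) = (2 + b)*(b/(19*b) + b) = (2 + b)*(1/19 + b))
((-82 + A(-11)) + 100) - 411 = ((-82 + (2/19 + (-11)**2 + (39/19)*(-11))) + 100) - 411 = ((-82 + (2/19 + 121 - 429/19)) + 100) - 411 = ((-82 + 1872/19) + 100) - 411 = (314/19 + 100) - 411 = 2214/19 - 411 = -5595/19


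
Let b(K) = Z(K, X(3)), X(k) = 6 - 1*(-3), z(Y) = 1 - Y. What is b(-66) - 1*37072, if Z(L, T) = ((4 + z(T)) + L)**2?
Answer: -32172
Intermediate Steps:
X(k) = 9 (X(k) = 6 + 3 = 9)
Z(L, T) = (5 + L - T)**2 (Z(L, T) = ((4 + (1 - T)) + L)**2 = ((5 - T) + L)**2 = (5 + L - T)**2)
b(K) = (-4 + K)**2 (b(K) = (5 + K - 1*9)**2 = (5 + K - 9)**2 = (-4 + K)**2)
b(-66) - 1*37072 = (-4 - 66)**2 - 1*37072 = (-70)**2 - 37072 = 4900 - 37072 = -32172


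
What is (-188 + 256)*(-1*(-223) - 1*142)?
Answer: 5508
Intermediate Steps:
(-188 + 256)*(-1*(-223) - 1*142) = 68*(223 - 142) = 68*81 = 5508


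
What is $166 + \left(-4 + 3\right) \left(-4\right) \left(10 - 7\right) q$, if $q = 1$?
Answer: $178$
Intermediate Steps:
$166 + \left(-4 + 3\right) \left(-4\right) \left(10 - 7\right) q = 166 + \left(-4 + 3\right) \left(-4\right) \left(10 - 7\right) 1 = 166 + \left(-1\right) \left(-4\right) 3 \cdot 1 = 166 + 4 \cdot 3 = 166 + 12 = 178$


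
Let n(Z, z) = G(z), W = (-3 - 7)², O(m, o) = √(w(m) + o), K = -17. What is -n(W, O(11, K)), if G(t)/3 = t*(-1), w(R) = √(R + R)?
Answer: 3*√(-17 + √22) ≈ 10.526*I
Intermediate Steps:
w(R) = √2*√R (w(R) = √(2*R) = √2*√R)
G(t) = -3*t (G(t) = 3*(t*(-1)) = 3*(-t) = -3*t)
O(m, o) = √(o + √2*√m) (O(m, o) = √(√2*√m + o) = √(o + √2*√m))
W = 100 (W = (-10)² = 100)
n(Z, z) = -3*z
-n(W, O(11, K)) = -(-3)*√(-17 + √2*√11) = -(-3)*√(-17 + √22) = 3*√(-17 + √22)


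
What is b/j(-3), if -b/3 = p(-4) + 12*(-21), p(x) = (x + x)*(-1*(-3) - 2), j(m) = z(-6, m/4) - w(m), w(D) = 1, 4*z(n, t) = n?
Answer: -312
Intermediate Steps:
z(n, t) = n/4
j(m) = -5/2 (j(m) = (¼)*(-6) - 1*1 = -3/2 - 1 = -5/2)
p(x) = 2*x (p(x) = (2*x)*(3 - 2) = (2*x)*1 = 2*x)
b = 780 (b = -3*(2*(-4) + 12*(-21)) = -3*(-8 - 252) = -3*(-260) = 780)
b/j(-3) = 780/(-5/2) = 780*(-⅖) = -312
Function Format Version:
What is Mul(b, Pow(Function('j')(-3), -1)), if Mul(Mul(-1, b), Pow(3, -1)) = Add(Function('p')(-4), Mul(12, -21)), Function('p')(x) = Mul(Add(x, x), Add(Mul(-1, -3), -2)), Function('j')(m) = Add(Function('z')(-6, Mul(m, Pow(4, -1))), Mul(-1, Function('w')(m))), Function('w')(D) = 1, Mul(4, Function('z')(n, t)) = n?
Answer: -312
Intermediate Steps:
Function('z')(n, t) = Mul(Rational(1, 4), n)
Function('j')(m) = Rational(-5, 2) (Function('j')(m) = Add(Mul(Rational(1, 4), -6), Mul(-1, 1)) = Add(Rational(-3, 2), -1) = Rational(-5, 2))
Function('p')(x) = Mul(2, x) (Function('p')(x) = Mul(Mul(2, x), Add(3, -2)) = Mul(Mul(2, x), 1) = Mul(2, x))
b = 780 (b = Mul(-3, Add(Mul(2, -4), Mul(12, -21))) = Mul(-3, Add(-8, -252)) = Mul(-3, -260) = 780)
Mul(b, Pow(Function('j')(-3), -1)) = Mul(780, Pow(Rational(-5, 2), -1)) = Mul(780, Rational(-2, 5)) = -312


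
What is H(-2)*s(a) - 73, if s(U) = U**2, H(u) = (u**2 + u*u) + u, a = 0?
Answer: -73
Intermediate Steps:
H(u) = u + 2*u**2 (H(u) = (u**2 + u**2) + u = 2*u**2 + u = u + 2*u**2)
H(-2)*s(a) - 73 = -2*(1 + 2*(-2))*0**2 - 73 = -2*(1 - 4)*0 - 73 = -2*(-3)*0 - 73 = 6*0 - 73 = 0 - 73 = -73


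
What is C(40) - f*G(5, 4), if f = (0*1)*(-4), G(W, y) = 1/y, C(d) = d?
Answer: 40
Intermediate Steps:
f = 0 (f = 0*(-4) = 0)
C(40) - f*G(5, 4) = 40 - 0/4 = 40 - 1*0 = 40 + 0 = 40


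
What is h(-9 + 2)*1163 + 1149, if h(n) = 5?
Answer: 6964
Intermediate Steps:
h(-9 + 2)*1163 + 1149 = 5*1163 + 1149 = 5815 + 1149 = 6964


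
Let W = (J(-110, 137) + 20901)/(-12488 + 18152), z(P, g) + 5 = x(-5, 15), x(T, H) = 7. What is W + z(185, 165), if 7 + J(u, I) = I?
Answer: 32359/5664 ≈ 5.7131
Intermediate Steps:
J(u, I) = -7 + I
z(P, g) = 2 (z(P, g) = -5 + 7 = 2)
W = 21031/5664 (W = ((-7 + 137) + 20901)/(-12488 + 18152) = (130 + 20901)/5664 = 21031*(1/5664) = 21031/5664 ≈ 3.7131)
W + z(185, 165) = 21031/5664 + 2 = 32359/5664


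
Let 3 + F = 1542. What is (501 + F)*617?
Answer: 1258680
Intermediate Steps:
F = 1539 (F = -3 + 1542 = 1539)
(501 + F)*617 = (501 + 1539)*617 = 2040*617 = 1258680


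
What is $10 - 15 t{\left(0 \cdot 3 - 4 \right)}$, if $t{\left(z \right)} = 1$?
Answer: $-5$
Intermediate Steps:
$10 - 15 t{\left(0 \cdot 3 - 4 \right)} = 10 - 15 = -5$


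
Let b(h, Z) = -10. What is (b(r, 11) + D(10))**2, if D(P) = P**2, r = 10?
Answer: 8100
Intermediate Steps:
(b(r, 11) + D(10))**2 = (-10 + 10**2)**2 = (-10 + 100)**2 = 90**2 = 8100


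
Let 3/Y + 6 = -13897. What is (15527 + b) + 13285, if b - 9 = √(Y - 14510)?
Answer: 28821 + I*√2804687406299/13903 ≈ 28821.0 + 120.46*I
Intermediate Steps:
Y = -3/13903 (Y = 3/(-6 - 13897) = 3/(-13903) = 3*(-1/13903) = -3/13903 ≈ -0.00021578)
b = 9 + I*√2804687406299/13903 (b = 9 + √(-3/13903 - 14510) = 9 + √(-201732533/13903) = 9 + I*√2804687406299/13903 ≈ 9.0 + 120.46*I)
(15527 + b) + 13285 = (15527 + (9 + I*√2804687406299/13903)) + 13285 = (15536 + I*√2804687406299/13903) + 13285 = 28821 + I*√2804687406299/13903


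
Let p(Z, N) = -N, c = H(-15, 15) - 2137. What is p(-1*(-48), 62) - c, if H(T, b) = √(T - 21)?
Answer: 2075 - 6*I ≈ 2075.0 - 6.0*I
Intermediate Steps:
H(T, b) = √(-21 + T)
c = -2137 + 6*I (c = √(-21 - 15) - 2137 = √(-36) - 2137 = 6*I - 2137 = -2137 + 6*I ≈ -2137.0 + 6.0*I)
p(-1*(-48), 62) - c = -1*62 - (-2137 + 6*I) = -62 + (2137 - 6*I) = 2075 - 6*I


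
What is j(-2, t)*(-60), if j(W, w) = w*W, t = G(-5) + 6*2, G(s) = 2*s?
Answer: 240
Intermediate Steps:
t = 2 (t = 2*(-5) + 6*2 = -10 + 12 = 2)
j(W, w) = W*w
j(-2, t)*(-60) = -2*2*(-60) = -4*(-60) = 240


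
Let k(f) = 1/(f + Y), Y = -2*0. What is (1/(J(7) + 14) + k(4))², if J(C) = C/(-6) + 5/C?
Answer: 543169/5180176 ≈ 0.10486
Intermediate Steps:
Y = 0
k(f) = 1/f (k(f) = 1/(f + 0) = 1/f)
J(C) = 5/C - C/6 (J(C) = C*(-⅙) + 5/C = -C/6 + 5/C = 5/C - C/6)
(1/(J(7) + 14) + k(4))² = (1/((5/7 - ⅙*7) + 14) + 1/4)² = (1/((5*(⅐) - 7/6) + 14) + ¼)² = (1/((5/7 - 7/6) + 14) + ¼)² = (1/(-19/42 + 14) + ¼)² = (1/(569/42) + ¼)² = (42/569 + ¼)² = (737/2276)² = 543169/5180176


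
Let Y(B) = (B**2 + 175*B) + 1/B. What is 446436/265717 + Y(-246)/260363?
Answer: 29735601364223/17018987316666 ≈ 1.7472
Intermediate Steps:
Y(B) = 1/B + B**2 + 175*B
446436/265717 + Y(-246)/260363 = 446436/265717 + ((1 + (-246)**2*(175 - 246))/(-246))/260363 = 446436*(1/265717) - (1 + 60516*(-71))/246*(1/260363) = 446436/265717 - (1 - 4296636)/246*(1/260363) = 446436/265717 - 1/246*(-4296635)*(1/260363) = 446436/265717 + (4296635/246)*(1/260363) = 446436/265717 + 4296635/64049298 = 29735601364223/17018987316666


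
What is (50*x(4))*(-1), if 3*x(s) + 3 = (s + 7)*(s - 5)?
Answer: 700/3 ≈ 233.33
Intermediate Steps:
x(s) = -1 + (-5 + s)*(7 + s)/3 (x(s) = -1 + ((s + 7)*(s - 5))/3 = -1 + ((7 + s)*(-5 + s))/3 = -1 + ((-5 + s)*(7 + s))/3 = -1 + (-5 + s)*(7 + s)/3)
(50*x(4))*(-1) = (50*(-38/3 + (⅓)*4² + (⅔)*4))*(-1) = (50*(-38/3 + (⅓)*16 + 8/3))*(-1) = (50*(-38/3 + 16/3 + 8/3))*(-1) = (50*(-14/3))*(-1) = -700/3*(-1) = 700/3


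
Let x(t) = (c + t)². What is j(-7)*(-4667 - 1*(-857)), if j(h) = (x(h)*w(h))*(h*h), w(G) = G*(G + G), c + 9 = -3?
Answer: -6604718820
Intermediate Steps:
c = -12 (c = -9 - 3 = -12)
w(G) = 2*G² (w(G) = G*(2*G) = 2*G²)
x(t) = (-12 + t)²
j(h) = 2*h⁴*(-12 + h)² (j(h) = ((-12 + h)²*(2*h²))*(h*h) = (2*h²*(-12 + h)²)*h² = 2*h⁴*(-12 + h)²)
j(-7)*(-4667 - 1*(-857)) = (2*(-7)⁴*(-12 - 7)²)*(-4667 - 1*(-857)) = (2*2401*(-19)²)*(-4667 + 857) = (2*2401*361)*(-3810) = 1733522*(-3810) = -6604718820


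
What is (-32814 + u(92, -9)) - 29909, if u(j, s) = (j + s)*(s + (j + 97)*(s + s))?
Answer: -345836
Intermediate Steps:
u(j, s) = (j + s)*(s + 2*s*(97 + j)) (u(j, s) = (j + s)*(s + (97 + j)*(2*s)) = (j + s)*(s + 2*s*(97 + j)))
(-32814 + u(92, -9)) - 29909 = (-32814 - 9*(2*92² + 195*92 + 195*(-9) + 2*92*(-9))) - 29909 = (-32814 - 9*(2*8464 + 17940 - 1755 - 1656)) - 29909 = (-32814 - 9*(16928 + 17940 - 1755 - 1656)) - 29909 = (-32814 - 9*31457) - 29909 = (-32814 - 283113) - 29909 = -315927 - 29909 = -345836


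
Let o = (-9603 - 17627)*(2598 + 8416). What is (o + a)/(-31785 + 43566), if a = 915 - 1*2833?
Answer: -4760526/187 ≈ -25457.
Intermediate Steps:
o = -299911220 (o = -27230*11014 = -299911220)
a = -1918 (a = 915 - 2833 = -1918)
(o + a)/(-31785 + 43566) = (-299911220 - 1918)/(-31785 + 43566) = -299913138/11781 = -299913138*1/11781 = -4760526/187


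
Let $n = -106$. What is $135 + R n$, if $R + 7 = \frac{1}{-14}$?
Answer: $\frac{6192}{7} \approx 884.57$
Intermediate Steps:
$R = - \frac{99}{14}$ ($R = -7 + \frac{1}{-14} = -7 - \frac{1}{14} = - \frac{99}{14} \approx -7.0714$)
$135 + R n = 135 - - \frac{5247}{7} = 135 + \frac{5247}{7} = \frac{6192}{7}$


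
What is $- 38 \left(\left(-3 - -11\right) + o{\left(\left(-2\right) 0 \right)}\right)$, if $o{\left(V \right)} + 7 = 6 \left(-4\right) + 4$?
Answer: $722$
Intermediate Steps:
$o{\left(V \right)} = -27$ ($o{\left(V \right)} = -7 + \left(6 \left(-4\right) + 4\right) = -7 + \left(-24 + 4\right) = -7 - 20 = -27$)
$- 38 \left(\left(-3 - -11\right) + o{\left(\left(-2\right) 0 \right)}\right) = - 38 \left(\left(-3 - -11\right) - 27\right) = - 38 \left(\left(-3 + 11\right) - 27\right) = - 38 \left(8 - 27\right) = \left(-38\right) \left(-19\right) = 722$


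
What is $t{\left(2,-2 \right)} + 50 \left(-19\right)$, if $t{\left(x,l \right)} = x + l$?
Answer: $-950$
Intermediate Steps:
$t{\left(x,l \right)} = l + x$
$t{\left(2,-2 \right)} + 50 \left(-19\right) = \left(-2 + 2\right) + 50 \left(-19\right) = 0 - 950 = -950$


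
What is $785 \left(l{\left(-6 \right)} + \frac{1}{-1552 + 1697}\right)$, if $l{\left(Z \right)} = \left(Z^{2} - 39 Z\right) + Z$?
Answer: $\frac{6010117}{29} \approx 2.0725 \cdot 10^{5}$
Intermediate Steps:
$l{\left(Z \right)} = Z^{2} - 38 Z$
$785 \left(l{\left(-6 \right)} + \frac{1}{-1552 + 1697}\right) = 785 \left(- 6 \left(-38 - 6\right) + \frac{1}{-1552 + 1697}\right) = 785 \left(\left(-6\right) \left(-44\right) + \frac{1}{145}\right) = 785 \left(264 + \frac{1}{145}\right) = 785 \cdot \frac{38281}{145} = \frac{6010117}{29}$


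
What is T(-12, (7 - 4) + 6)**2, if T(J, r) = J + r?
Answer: 9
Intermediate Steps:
T(-12, (7 - 4) + 6)**2 = (-12 + ((7 - 4) + 6))**2 = (-12 + (3 + 6))**2 = (-12 + 9)**2 = (-3)**2 = 9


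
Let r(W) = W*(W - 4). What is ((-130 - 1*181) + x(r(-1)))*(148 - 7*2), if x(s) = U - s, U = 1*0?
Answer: -42344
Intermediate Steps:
r(W) = W*(-4 + W)
U = 0
x(s) = -s (x(s) = 0 - s = -s)
((-130 - 1*181) + x(r(-1)))*(148 - 7*2) = ((-130 - 1*181) - (-1)*(-4 - 1))*(148 - 7*2) = ((-130 - 181) - (-1)*(-5))*(148 - 14) = (-311 - 1*5)*134 = (-311 - 5)*134 = -316*134 = -42344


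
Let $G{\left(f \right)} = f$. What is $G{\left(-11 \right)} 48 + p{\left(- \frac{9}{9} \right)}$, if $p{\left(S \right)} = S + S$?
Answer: $-530$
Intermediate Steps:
$p{\left(S \right)} = 2 S$
$G{\left(-11 \right)} 48 + p{\left(- \frac{9}{9} \right)} = \left(-11\right) 48 + 2 \left(- \frac{9}{9}\right) = -528 + 2 \left(\left(-9\right) \frac{1}{9}\right) = -528 + 2 \left(-1\right) = -528 - 2 = -530$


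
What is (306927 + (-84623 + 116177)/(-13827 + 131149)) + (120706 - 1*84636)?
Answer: 20120562794/58661 ≈ 3.4300e+5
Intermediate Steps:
(306927 + (-84623 + 116177)/(-13827 + 131149)) + (120706 - 1*84636) = (306927 + 31554/117322) + (120706 - 84636) = (306927 + 31554*(1/117322)) + 36070 = (306927 + 15777/58661) + 36070 = 18004660524/58661 + 36070 = 20120562794/58661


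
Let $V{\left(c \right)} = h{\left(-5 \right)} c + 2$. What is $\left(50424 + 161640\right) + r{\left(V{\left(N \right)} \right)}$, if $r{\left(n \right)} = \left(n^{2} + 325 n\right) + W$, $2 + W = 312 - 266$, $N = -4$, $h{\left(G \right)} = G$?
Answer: $219742$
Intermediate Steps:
$W = 44$ ($W = -2 + \left(312 - 266\right) = -2 + 46 = 44$)
$V{\left(c \right)} = 2 - 5 c$ ($V{\left(c \right)} = - 5 c + 2 = 2 - 5 c$)
$r{\left(n \right)} = 44 + n^{2} + 325 n$ ($r{\left(n \right)} = \left(n^{2} + 325 n\right) + 44 = 44 + n^{2} + 325 n$)
$\left(50424 + 161640\right) + r{\left(V{\left(N \right)} \right)} = \left(50424 + 161640\right) + \left(44 + \left(2 - -20\right)^{2} + 325 \left(2 - -20\right)\right) = 212064 + \left(44 + \left(2 + 20\right)^{2} + 325 \left(2 + 20\right)\right) = 212064 + \left(44 + 22^{2} + 325 \cdot 22\right) = 212064 + \left(44 + 484 + 7150\right) = 212064 + 7678 = 219742$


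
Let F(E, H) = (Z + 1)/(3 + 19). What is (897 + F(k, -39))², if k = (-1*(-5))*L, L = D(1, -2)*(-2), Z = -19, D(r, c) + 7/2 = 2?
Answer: 97180164/121 ≈ 8.0314e+5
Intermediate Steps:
D(r, c) = -3/2 (D(r, c) = -7/2 + 2 = -3/2)
L = 3 (L = -3/2*(-2) = 3)
k = 15 (k = -1*(-5)*3 = 5*3 = 15)
F(E, H) = -9/11 (F(E, H) = (-19 + 1)/(3 + 19) = -18/22 = -18*1/22 = -9/11)
(897 + F(k, -39))² = (897 - 9/11)² = (9858/11)² = 97180164/121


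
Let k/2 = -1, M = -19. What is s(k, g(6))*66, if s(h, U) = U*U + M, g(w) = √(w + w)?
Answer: -462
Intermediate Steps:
k = -2 (k = 2*(-1) = -2)
g(w) = √2*√w (g(w) = √(2*w) = √2*√w)
s(h, U) = -19 + U² (s(h, U) = U*U - 19 = U² - 19 = -19 + U²)
s(k, g(6))*66 = (-19 + (√2*√6)²)*66 = (-19 + (2*√3)²)*66 = (-19 + 12)*66 = -7*66 = -462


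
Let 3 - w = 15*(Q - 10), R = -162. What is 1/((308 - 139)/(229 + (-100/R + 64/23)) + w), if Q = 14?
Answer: -432961/24363930 ≈ -0.017771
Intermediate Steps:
w = -57 (w = 3 - 15*(14 - 10) = 3 - 15*4 = 3 - 1*60 = 3 - 60 = -57)
1/((308 - 139)/(229 + (-100/R + 64/23)) + w) = 1/((308 - 139)/(229 + (-100/(-162) + 64/23)) - 57) = 1/(169/(229 + (-100*(-1/162) + 64*(1/23))) - 57) = 1/(169/(229 + (50/81 + 64/23)) - 57) = 1/(169/(229 + 6334/1863) - 57) = 1/(169/(432961/1863) - 57) = 1/(169*(1863/432961) - 57) = 1/(314847/432961 - 57) = 1/(-24363930/432961) = -432961/24363930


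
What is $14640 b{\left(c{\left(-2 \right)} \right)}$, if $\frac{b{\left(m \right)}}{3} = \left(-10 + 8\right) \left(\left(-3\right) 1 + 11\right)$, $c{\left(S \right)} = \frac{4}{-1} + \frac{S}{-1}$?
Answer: $-702720$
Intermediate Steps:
$c{\left(S \right)} = -4 - S$ ($c{\left(S \right)} = 4 \left(-1\right) + S \left(-1\right) = -4 - S$)
$b{\left(m \right)} = -48$ ($b{\left(m \right)} = 3 \left(-10 + 8\right) \left(\left(-3\right) 1 + 11\right) = 3 \left(- 2 \left(-3 + 11\right)\right) = 3 \left(\left(-2\right) 8\right) = 3 \left(-16\right) = -48$)
$14640 b{\left(c{\left(-2 \right)} \right)} = 14640 \left(-48\right) = -702720$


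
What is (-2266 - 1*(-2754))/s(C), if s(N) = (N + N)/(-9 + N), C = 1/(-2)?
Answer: 4636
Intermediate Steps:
C = -½ ≈ -0.50000
s(N) = 2*N/(-9 + N) (s(N) = (2*N)/(-9 + N) = 2*N/(-9 + N))
(-2266 - 1*(-2754))/s(C) = (-2266 - 1*(-2754))/((2*(-½)/(-9 - ½))) = (-2266 + 2754)/((2*(-½)/(-19/2))) = 488/((2*(-½)*(-2/19))) = 488/(2/19) = 488*(19/2) = 4636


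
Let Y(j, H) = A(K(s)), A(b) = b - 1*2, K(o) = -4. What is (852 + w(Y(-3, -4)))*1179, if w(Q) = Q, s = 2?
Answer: 997434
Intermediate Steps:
A(b) = -2 + b (A(b) = b - 2 = -2 + b)
Y(j, H) = -6 (Y(j, H) = -2 - 4 = -6)
(852 + w(Y(-3, -4)))*1179 = (852 - 6)*1179 = 846*1179 = 997434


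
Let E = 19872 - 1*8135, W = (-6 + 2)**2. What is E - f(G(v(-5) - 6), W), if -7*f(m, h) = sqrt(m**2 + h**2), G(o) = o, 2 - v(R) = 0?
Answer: 11737 + 4*sqrt(17)/7 ≈ 11739.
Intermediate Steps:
v(R) = 2 (v(R) = 2 - 1*0 = 2 + 0 = 2)
W = 16 (W = (-4)**2 = 16)
E = 11737 (E = 19872 - 8135 = 11737)
f(m, h) = -sqrt(h**2 + m**2)/7 (f(m, h) = -sqrt(m**2 + h**2)/7 = -sqrt(h**2 + m**2)/7)
E - f(G(v(-5) - 6), W) = 11737 - (-1)*sqrt(16**2 + (2 - 6)**2)/7 = 11737 - (-1)*sqrt(256 + (-4)**2)/7 = 11737 - (-1)*sqrt(256 + 16)/7 = 11737 - (-1)*sqrt(272)/7 = 11737 - (-1)*4*sqrt(17)/7 = 11737 - (-4)*sqrt(17)/7 = 11737 + 4*sqrt(17)/7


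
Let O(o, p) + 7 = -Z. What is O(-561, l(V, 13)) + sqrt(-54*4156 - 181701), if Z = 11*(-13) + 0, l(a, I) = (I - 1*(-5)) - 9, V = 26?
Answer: 136 + 285*I*sqrt(5) ≈ 136.0 + 637.28*I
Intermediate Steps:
l(a, I) = -4 + I (l(a, I) = (I + 5) - 9 = (5 + I) - 9 = -4 + I)
Z = -143 (Z = -143 + 0 = -143)
O(o, p) = 136 (O(o, p) = -7 - 1*(-143) = -7 + 143 = 136)
O(-561, l(V, 13)) + sqrt(-54*4156 - 181701) = 136 + sqrt(-54*4156 - 181701) = 136 + sqrt(-224424 - 181701) = 136 + sqrt(-406125) = 136 + 285*I*sqrt(5)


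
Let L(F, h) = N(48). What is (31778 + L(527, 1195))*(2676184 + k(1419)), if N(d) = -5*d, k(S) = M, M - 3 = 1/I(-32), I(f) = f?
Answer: 1350425353927/16 ≈ 8.4402e+10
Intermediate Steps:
M = 95/32 (M = 3 + 1/(-32) = 3 - 1/32 = 95/32 ≈ 2.9688)
k(S) = 95/32
L(F, h) = -240 (L(F, h) = -5*48 = -240)
(31778 + L(527, 1195))*(2676184 + k(1419)) = (31778 - 240)*(2676184 + 95/32) = 31538*(85637983/32) = 1350425353927/16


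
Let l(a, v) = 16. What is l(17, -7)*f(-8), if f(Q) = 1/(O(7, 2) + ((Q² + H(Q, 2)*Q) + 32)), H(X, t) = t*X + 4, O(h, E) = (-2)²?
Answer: 4/49 ≈ 0.081633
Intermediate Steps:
O(h, E) = 4
H(X, t) = 4 + X*t (H(X, t) = X*t + 4 = 4 + X*t)
f(Q) = 1/(36 + Q² + Q*(4 + 2*Q)) (f(Q) = 1/(4 + ((Q² + (4 + Q*2)*Q) + 32)) = 1/(4 + ((Q² + (4 + 2*Q)*Q) + 32)) = 1/(4 + ((Q² + Q*(4 + 2*Q)) + 32)) = 1/(4 + (32 + Q² + Q*(4 + 2*Q))) = 1/(36 + Q² + Q*(4 + 2*Q)))
l(17, -7)*f(-8) = 16/(36 + 3*(-8)² + 4*(-8)) = 16/(36 + 3*64 - 32) = 16/(36 + 192 - 32) = 16/196 = 16*(1/196) = 4/49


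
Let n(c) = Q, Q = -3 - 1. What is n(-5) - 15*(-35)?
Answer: 521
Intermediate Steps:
Q = -4
n(c) = -4
n(-5) - 15*(-35) = -4 - 15*(-35) = -4 + 525 = 521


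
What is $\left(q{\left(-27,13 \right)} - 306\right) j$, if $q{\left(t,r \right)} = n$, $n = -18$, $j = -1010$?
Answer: $327240$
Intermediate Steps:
$q{\left(t,r \right)} = -18$
$\left(q{\left(-27,13 \right)} - 306\right) j = \left(-18 - 306\right) \left(-1010\right) = \left(-324\right) \left(-1010\right) = 327240$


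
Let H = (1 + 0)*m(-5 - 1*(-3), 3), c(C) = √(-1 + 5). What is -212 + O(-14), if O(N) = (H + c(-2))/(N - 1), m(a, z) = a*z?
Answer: -3176/15 ≈ -211.73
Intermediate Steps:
c(C) = 2 (c(C) = √4 = 2)
H = -6 (H = (1 + 0)*((-5 - 1*(-3))*3) = 1*((-5 + 3)*3) = 1*(-2*3) = 1*(-6) = -6)
O(N) = -4/(-1 + N) (O(N) = (-6 + 2)/(N - 1) = -4/(-1 + N))
-212 + O(-14) = -212 - 4/(-1 - 14) = -212 - 4/(-15) = -212 - 4*(-1/15) = -212 + 4/15 = -3176/15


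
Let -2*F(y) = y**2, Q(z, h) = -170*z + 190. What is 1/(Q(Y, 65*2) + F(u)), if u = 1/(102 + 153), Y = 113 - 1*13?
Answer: -130050/2186140501 ≈ -5.9488e-5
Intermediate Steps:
Y = 100 (Y = 113 - 13 = 100)
u = 1/255 ≈ 0.0039216
Q(z, h) = 190 - 170*z
F(y) = -y**2/2
1/(Q(Y, 65*2) + F(u)) = 1/((190 - 170*100) - (1/255)**2/2) = 1/((190 - 17000) - 1/2*1/65025) = 1/(-16810 - 1/130050) = 1/(-2186140501/130050) = -130050/2186140501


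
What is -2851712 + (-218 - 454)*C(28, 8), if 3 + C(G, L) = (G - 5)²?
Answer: -3205184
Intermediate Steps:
C(G, L) = -3 + (-5 + G)² (C(G, L) = -3 + (G - 5)² = -3 + (-5 + G)²)
-2851712 + (-218 - 454)*C(28, 8) = -2851712 + (-218 - 454)*(-3 + (-5 + 28)²) = -2851712 - 672*(-3 + 23²) = -2851712 - 672*(-3 + 529) = -2851712 - 672*526 = -2851712 - 353472 = -3205184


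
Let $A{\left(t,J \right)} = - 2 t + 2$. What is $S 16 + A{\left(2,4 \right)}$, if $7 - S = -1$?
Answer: $126$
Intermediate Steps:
$S = 8$ ($S = 7 - -1 = 7 + 1 = 8$)
$A{\left(t,J \right)} = 2 - 2 t$
$S 16 + A{\left(2,4 \right)} = 8 \cdot 16 + \left(2 - 4\right) = 128 + \left(2 - 4\right) = 128 - 2 = 126$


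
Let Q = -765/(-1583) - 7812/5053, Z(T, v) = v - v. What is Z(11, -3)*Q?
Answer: 0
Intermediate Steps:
Z(T, v) = 0
Q = -274221/258029 (Q = -765*(-1/1583) - 7812*1/5053 = 765/1583 - 252/163 = -274221/258029 ≈ -1.0628)
Z(11, -3)*Q = 0*(-274221/258029) = 0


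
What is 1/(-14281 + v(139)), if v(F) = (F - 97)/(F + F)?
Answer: -139/1985038 ≈ -7.0024e-5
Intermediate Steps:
v(F) = (-97 + F)/(2*F) (v(F) = (-97 + F)/((2*F)) = (-97 + F)*(1/(2*F)) = (-97 + F)/(2*F))
1/(-14281 + v(139)) = 1/(-14281 + (½)*(-97 + 139)/139) = 1/(-14281 + (½)*(1/139)*42) = 1/(-14281 + 21/139) = 1/(-1985038/139) = -139/1985038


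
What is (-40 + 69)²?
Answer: 841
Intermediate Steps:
(-40 + 69)² = 29² = 841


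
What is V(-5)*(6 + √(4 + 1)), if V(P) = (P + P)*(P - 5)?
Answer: 600 + 100*√5 ≈ 823.61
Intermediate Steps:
V(P) = 2*P*(-5 + P) (V(P) = (2*P)*(-5 + P) = 2*P*(-5 + P))
V(-5)*(6 + √(4 + 1)) = (2*(-5)*(-5 - 5))*(6 + √(4 + 1)) = (2*(-5)*(-10))*(6 + √5) = 100*(6 + √5) = 600 + 100*√5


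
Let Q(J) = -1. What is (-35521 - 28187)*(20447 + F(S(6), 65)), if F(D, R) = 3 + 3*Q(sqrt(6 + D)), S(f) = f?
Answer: -1302637476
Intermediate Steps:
F(D, R) = 0 (F(D, R) = 3 + 3*(-1) = 3 - 3 = 0)
(-35521 - 28187)*(20447 + F(S(6), 65)) = (-35521 - 28187)*(20447 + 0) = -63708*20447 = -1302637476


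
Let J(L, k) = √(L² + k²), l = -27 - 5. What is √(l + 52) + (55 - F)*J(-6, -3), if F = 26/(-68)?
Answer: 5717*√5/34 ≈ 375.99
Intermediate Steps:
l = -32
F = -13/34 (F = 26*(-1/68) = -13/34 ≈ -0.38235)
√(l + 52) + (55 - F)*J(-6, -3) = √(-32 + 52) + (55 - 1*(-13/34))*√((-6)² + (-3)²) = √20 + (55 + 13/34)*√(36 + 9) = 2*√5 + 1883*√45/34 = 2*√5 + 1883*(3*√5)/34 = 2*√5 + 5649*√5/34 = 5717*√5/34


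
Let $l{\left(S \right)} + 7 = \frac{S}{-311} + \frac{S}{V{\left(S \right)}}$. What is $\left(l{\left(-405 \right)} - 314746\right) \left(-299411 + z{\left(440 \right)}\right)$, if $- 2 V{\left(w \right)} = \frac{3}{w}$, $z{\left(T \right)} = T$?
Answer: $\frac{39432967798788}{311} \approx 1.2679 \cdot 10^{11}$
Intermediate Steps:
$V{\left(w \right)} = - \frac{3}{2 w}$ ($V{\left(w \right)} = - \frac{3 \frac{1}{w}}{2} = - \frac{3}{2 w}$)
$l{\left(S \right)} = -7 - \frac{2 S^{2}}{3} - \frac{S}{311}$ ($l{\left(S \right)} = -7 + \left(\frac{S}{-311} + \frac{S}{\left(- \frac{3}{2}\right) \frac{1}{S}}\right) = -7 + \left(S \left(- \frac{1}{311}\right) + S \left(- \frac{2 S}{3}\right)\right) = -7 - \left(\frac{S}{311} + \frac{2 S^{2}}{3}\right) = -7 - \frac{2 S^{2}}{3} - \frac{S}{311}$)
$\left(l{\left(-405 \right)} - 314746\right) \left(-299411 + z{\left(440 \right)}\right) = \left(\left(-7 - \frac{2 \left(-405\right)^{2}}{3} - - \frac{405}{311}\right) - 314746\right) \left(-299411 + 440\right) = \left(\left(-7 - 109350 + \frac{405}{311}\right) - 314746\right) \left(-298971\right) = \left(- \frac{34009622}{311} - 314746\right) \left(-298971\right) = \left(- \frac{131895628}{311}\right) \left(-298971\right) = \frac{39432967798788}{311}$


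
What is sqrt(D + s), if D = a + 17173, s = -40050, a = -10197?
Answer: I*sqrt(33074) ≈ 181.86*I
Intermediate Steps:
D = 6976 (D = -10197 + 17173 = 6976)
sqrt(D + s) = sqrt(6976 - 40050) = sqrt(-33074) = I*sqrt(33074)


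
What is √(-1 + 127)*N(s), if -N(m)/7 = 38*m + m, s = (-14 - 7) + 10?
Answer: 9009*√14 ≈ 33709.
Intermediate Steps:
s = -11 (s = -21 + 10 = -11)
N(m) = -273*m (N(m) = -7*(38*m + m) = -273*m)
√(-1 + 127)*N(s) = √(-1 + 127)*(-273*(-11)) = √126*3003 = (3*√14)*3003 = 9009*√14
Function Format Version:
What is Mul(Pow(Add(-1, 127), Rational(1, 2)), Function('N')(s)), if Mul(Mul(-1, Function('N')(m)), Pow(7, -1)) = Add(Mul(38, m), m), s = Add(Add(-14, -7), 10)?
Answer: Mul(9009, Pow(14, Rational(1, 2))) ≈ 33709.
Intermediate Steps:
s = -11 (s = Add(-21, 10) = -11)
Function('N')(m) = Mul(-273, m) (Function('N')(m) = Mul(-7, Add(Mul(38, m), m)) = Mul(-7, Mul(39, m)) = Mul(-273, m))
Mul(Pow(Add(-1, 127), Rational(1, 2)), Function('N')(s)) = Mul(Pow(Add(-1, 127), Rational(1, 2)), Mul(-273, -11)) = Mul(Pow(126, Rational(1, 2)), 3003) = Mul(Mul(3, Pow(14, Rational(1, 2))), 3003) = Mul(9009, Pow(14, Rational(1, 2)))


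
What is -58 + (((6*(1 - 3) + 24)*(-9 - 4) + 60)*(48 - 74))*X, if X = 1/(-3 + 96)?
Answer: -966/31 ≈ -31.161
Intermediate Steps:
X = 1/93 ≈ 0.010753
-58 + (((6*(1 - 3) + 24)*(-9 - 4) + 60)*(48 - 74))*X = -58 + (((6*(1 - 3) + 24)*(-9 - 4) + 60)*(48 - 74))*(1/93) = -58 + (((6*(-2) + 24)*(-13) + 60)*(-26))*(1/93) = -58 + (((-12 + 24)*(-13) + 60)*(-26))*(1/93) = -58 + ((12*(-13) + 60)*(-26))*(1/93) = -58 + ((-156 + 60)*(-26))*(1/93) = -58 - 96*(-26)*(1/93) = -58 + 2496*(1/93) = -58 + 832/31 = -966/31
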